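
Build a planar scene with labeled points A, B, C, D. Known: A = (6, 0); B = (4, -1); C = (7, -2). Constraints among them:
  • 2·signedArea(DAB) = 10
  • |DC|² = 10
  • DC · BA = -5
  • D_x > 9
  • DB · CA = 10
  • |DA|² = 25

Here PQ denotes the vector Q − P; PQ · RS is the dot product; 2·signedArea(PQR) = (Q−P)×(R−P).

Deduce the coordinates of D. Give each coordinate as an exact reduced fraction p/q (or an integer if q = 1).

D = (10, -3)

1. D_x = 10  [DC · BA = -5 ∩ 2·signedArea(DAB) = 10]
2. D_y = -3  [DC · BA = -5 ∩ 2·signedArea(DAB) = 10]
   → D = (10, -3)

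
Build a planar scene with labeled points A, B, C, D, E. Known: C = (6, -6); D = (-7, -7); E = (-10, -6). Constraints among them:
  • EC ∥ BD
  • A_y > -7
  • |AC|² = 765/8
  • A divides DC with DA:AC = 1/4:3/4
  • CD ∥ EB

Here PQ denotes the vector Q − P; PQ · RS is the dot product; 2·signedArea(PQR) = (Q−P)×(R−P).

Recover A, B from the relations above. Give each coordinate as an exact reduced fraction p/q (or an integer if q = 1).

1. A_x = -15/4  [A divides DC with DA:AC = 1/4:3/4]
2. A_y = -27/4  [A divides DC with DA:AC = 1/4:3/4]
   → A = (-15/4, -27/4)
3. B_x = -23  [EC ∥ BD ∩ CD ∥ EB]
4. B_y = -7  [EC ∥ BD ∩ CD ∥ EB]
   → B = (-23, -7)

A = (-15/4, -27/4)
B = (-23, -7)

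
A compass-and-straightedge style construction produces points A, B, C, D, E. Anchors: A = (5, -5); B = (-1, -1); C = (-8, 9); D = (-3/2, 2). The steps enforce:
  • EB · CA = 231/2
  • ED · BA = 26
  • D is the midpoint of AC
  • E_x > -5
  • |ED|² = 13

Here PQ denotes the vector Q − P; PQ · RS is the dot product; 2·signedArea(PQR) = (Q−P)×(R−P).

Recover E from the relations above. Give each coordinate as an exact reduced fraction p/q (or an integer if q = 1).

1. E_x = -9/2  [ED · BA = 26 ∩ EB · CA = 231/2]
2. E_y = 4  [ED · BA = 26 ∩ EB · CA = 231/2]
   → E = (-9/2, 4)

E = (-9/2, 4)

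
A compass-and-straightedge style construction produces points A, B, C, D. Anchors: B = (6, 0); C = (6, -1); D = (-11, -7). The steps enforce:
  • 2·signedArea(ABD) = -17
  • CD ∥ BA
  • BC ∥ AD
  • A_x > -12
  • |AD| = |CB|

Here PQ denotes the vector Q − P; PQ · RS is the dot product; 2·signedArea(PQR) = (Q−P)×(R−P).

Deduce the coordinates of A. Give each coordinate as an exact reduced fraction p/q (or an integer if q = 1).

A = (-11, -6)

1. A_x = -11  [BC ∥ AD ∩ CD ∥ BA]
2. A_y = -6  [BC ∥ AD ∩ CD ∥ BA]
   → A = (-11, -6)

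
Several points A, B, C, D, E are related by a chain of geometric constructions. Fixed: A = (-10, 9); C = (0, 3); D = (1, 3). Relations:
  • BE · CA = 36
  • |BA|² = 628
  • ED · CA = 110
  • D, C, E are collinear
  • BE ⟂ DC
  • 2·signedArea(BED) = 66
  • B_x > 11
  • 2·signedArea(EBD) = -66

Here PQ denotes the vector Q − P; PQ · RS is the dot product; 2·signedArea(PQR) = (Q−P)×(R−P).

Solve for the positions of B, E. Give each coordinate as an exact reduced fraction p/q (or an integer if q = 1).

B = (12, -3)
E = (12, 3)

1. E_x = 12  [D, C, E are collinear ∩ ED · CA = 110]
2. E_y = 3  [D, C, E are collinear ∩ ED · CA = 110]
   → E = (12, 3)
3. B_x = 12  [2·signedArea(BED) = 66 ∩ BE ⟂ DC]
4. B_y = -3  [2·signedArea(BED) = 66 ∩ BE ⟂ DC]
   → B = (12, -3)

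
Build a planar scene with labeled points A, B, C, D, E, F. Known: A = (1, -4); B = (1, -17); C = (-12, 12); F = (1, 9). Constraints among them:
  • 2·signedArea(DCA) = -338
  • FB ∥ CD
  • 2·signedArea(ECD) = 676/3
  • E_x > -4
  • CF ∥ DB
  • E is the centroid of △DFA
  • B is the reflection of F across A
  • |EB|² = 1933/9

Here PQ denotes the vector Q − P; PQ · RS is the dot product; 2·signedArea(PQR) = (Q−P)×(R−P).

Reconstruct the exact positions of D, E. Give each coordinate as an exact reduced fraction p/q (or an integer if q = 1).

D = (-12, -14)
E = (-10/3, -3)

1. D_x = -12  [CF ∥ DB ∩ FB ∥ CD]
2. D_y = -14  [CF ∥ DB ∩ FB ∥ CD]
   → D = (-12, -14)
3. E_x = -10/3  [E is the centroid of △DFA]
4. E_y = -3  [E is the centroid of △DFA]
   → E = (-10/3, -3)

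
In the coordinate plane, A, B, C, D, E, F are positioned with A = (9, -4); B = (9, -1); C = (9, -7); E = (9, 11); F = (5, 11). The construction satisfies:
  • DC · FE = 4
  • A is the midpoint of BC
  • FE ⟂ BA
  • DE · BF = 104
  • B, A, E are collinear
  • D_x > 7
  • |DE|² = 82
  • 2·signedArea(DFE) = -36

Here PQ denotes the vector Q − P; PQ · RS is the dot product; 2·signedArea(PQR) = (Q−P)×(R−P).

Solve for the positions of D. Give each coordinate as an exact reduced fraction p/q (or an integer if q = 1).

D = (8, 2)

1. D_x = 8  [2·signedArea(DFE) = -36 ∩ DC · FE = 4]
2. D_y = 2  [2·signedArea(DFE) = -36 ∩ DC · FE = 4]
   → D = (8, 2)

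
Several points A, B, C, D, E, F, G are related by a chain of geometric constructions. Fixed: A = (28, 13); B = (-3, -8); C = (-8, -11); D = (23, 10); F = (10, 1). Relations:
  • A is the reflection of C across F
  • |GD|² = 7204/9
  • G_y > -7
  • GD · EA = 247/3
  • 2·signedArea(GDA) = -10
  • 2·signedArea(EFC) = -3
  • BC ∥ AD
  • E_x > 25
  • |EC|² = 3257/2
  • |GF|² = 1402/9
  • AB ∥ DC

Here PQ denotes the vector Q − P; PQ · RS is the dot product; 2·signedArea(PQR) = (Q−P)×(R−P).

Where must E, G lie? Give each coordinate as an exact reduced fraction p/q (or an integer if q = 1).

1. E_x = 51/2  [line 12·x + -18·y + -99 = 0 ∩ |EC|² = 3257/2]
2. E_y = 23/2  [line 12·x + -18·y + -99 = 0 ∩ |EC|² = 3257/2]
   → E = (51/2, 23/2)
3. G_x = -1/3  [2·signedArea(GDA) = -10 ∩ GD · EA = 247/3]
4. G_y = -6  [2·signedArea(GDA) = -10 ∩ GD · EA = 247/3]
   → G = (-1/3, -6)

E = (51/2, 23/2)
G = (-1/3, -6)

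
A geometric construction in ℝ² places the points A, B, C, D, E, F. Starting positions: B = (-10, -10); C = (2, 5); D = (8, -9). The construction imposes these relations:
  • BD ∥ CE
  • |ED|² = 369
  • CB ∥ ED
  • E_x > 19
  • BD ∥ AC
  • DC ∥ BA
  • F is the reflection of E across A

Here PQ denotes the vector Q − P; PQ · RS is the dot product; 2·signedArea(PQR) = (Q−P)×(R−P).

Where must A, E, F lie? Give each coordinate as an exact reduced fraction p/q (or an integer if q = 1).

1. A_x = -16  [BD ∥ AC ∩ DC ∥ BA]
2. A_y = 4  [BD ∥ AC ∩ DC ∥ BA]
   → A = (-16, 4)
3. E_x = 20  [CB ∥ ED ∩ BD ∥ CE]
4. E_y = 6  [CB ∥ ED ∩ BD ∥ CE]
   → E = (20, 6)
5. F_x = -52  [F is the reflection of E across A]
6. F_y = 2  [F is the reflection of E across A]
   → F = (-52, 2)

A = (-16, 4)
E = (20, 6)
F = (-52, 2)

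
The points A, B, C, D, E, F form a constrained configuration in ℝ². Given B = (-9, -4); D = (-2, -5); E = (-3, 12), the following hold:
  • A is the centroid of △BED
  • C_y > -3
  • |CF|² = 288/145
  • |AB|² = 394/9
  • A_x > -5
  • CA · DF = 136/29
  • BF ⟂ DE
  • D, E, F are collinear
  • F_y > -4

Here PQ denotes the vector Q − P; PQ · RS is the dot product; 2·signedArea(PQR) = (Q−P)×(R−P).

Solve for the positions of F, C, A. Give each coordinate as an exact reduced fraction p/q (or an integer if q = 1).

1. F_x = -302/145  [D, E, F are collinear ∩ BF ⟂ DE]
2. F_y = -521/145  [D, E, F are collinear ∩ BF ⟂ DE]
   → F = (-302/145, -521/145)
3. A_x = -14/3  [A is the centroid of △BED]
4. A_y = 1  [A is the centroid of △BED]
   → A = (-14/3, 1)
5. C_x = -314/145  [line 12/145·x + -204/145·y + -84/29 = 0 ∩ |CF|² = 288/145]
6. C_y = -317/145  [line 12/145·x + -204/145·y + -84/29 = 0 ∩ |CF|² = 288/145]
   → C = (-314/145, -317/145)

A = (-14/3, 1)
C = (-314/145, -317/145)
F = (-302/145, -521/145)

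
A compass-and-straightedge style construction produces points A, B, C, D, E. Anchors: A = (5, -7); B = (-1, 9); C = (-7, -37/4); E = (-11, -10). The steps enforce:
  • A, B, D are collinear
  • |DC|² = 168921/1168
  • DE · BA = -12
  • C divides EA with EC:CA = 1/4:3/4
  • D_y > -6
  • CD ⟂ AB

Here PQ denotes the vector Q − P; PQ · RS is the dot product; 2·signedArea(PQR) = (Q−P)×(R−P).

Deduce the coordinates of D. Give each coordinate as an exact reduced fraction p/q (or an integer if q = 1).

1. D_x = 311/73  [A, B, D are collinear ∩ CD ⟂ AB]
2. D_y = -367/73  [A, B, D are collinear ∩ CD ⟂ AB]
   → D = (311/73, -367/73)

D = (311/73, -367/73)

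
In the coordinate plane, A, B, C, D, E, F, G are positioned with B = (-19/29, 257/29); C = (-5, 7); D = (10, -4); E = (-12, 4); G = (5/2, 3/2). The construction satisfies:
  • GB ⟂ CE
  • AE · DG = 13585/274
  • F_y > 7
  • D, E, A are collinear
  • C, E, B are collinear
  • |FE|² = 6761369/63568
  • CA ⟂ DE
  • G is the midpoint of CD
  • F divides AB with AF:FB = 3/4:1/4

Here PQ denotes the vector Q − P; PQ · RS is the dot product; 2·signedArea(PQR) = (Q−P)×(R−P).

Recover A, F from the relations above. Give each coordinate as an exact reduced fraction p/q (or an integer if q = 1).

1. A_x = -929/137  [D, E, A are collinear ∩ CA ⟂ DE]
2. A_y = 288/137  [D, E, A are collinear ∩ CA ⟂ DE]
   → A = (-929/137, 288/137)
3. F_x = -17375/7946  [F divides AB with AF:FB = 3/4:1/4]
4. F_y = 113979/15892  [F divides AB with AF:FB = 3/4:1/4]
   → F = (-17375/7946, 113979/15892)

A = (-929/137, 288/137)
F = (-17375/7946, 113979/15892)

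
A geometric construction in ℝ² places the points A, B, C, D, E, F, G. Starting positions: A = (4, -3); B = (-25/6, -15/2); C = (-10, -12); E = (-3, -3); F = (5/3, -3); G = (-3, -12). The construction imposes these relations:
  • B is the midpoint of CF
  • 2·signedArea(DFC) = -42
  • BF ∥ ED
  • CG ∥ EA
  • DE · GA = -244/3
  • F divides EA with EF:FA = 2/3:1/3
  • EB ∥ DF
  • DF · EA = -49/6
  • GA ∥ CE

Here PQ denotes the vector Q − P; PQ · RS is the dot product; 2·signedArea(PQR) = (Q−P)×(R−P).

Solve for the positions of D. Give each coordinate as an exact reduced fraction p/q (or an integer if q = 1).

1. D_x = 17/6  [EB ∥ DF ∩ BF ∥ ED]
2. D_y = 3/2  [EB ∥ DF ∩ BF ∥ ED]
   → D = (17/6, 3/2)

D = (17/6, 3/2)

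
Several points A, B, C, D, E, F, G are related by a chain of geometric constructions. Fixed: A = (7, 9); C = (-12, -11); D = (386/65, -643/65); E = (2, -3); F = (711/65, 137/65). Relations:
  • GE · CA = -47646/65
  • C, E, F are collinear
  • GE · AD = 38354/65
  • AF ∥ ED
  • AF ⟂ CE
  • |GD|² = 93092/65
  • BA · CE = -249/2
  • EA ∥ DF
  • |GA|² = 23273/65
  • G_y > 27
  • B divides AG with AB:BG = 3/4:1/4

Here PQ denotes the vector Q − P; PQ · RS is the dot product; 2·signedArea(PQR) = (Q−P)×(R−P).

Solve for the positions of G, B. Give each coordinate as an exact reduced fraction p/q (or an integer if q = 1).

B = (2027/260, 1506/65)
G = (524/65, 1813/65)

1. G_x = 524/65  [GE · CA = -47646/65 ∩ GE · AD = 38354/65]
2. G_y = 1813/65  [GE · CA = -47646/65 ∩ GE · AD = 38354/65]
   → G = (524/65, 1813/65)
3. B_x = 2027/260  [B divides AG with AB:BG = 3/4:1/4]
4. B_y = 1506/65  [B divides AG with AB:BG = 3/4:1/4]
   → B = (2027/260, 1506/65)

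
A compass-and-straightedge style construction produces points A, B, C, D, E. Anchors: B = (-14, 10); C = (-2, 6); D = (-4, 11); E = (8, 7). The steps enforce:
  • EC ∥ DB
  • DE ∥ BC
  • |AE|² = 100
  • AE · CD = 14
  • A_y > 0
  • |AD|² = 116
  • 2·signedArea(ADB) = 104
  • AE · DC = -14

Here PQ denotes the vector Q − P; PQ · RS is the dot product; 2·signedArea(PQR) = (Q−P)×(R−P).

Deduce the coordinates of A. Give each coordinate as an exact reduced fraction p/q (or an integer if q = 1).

1. A_x = 0  [AE · DC = -14 ∩ 2·signedArea(ADB) = 104]
2. A_y = 1  [AE · DC = -14 ∩ 2·signedArea(ADB) = 104]
   → A = (0, 1)

A = (0, 1)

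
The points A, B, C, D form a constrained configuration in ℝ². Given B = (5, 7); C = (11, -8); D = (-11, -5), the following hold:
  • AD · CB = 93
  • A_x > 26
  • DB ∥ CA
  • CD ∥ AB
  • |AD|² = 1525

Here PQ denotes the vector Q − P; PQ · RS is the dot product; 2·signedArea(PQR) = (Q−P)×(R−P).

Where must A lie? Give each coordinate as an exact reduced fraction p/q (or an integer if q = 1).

1. A_x = 27  [CD ∥ AB ∩ DB ∥ CA]
2. A_y = 4  [CD ∥ AB ∩ DB ∥ CA]
   → A = (27, 4)

A = (27, 4)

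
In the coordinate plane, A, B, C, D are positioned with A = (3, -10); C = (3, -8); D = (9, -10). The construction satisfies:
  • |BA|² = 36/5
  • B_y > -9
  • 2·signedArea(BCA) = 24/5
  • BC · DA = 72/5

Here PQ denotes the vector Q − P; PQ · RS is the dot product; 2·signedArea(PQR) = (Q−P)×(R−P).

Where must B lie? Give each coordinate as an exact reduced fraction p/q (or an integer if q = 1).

B = (27/5, -44/5)

1. B_x = 27/5  [BC · DA = 72/5]
2. B_y = -44/5  [|BA|² = 36/5]
   → B = (27/5, -44/5)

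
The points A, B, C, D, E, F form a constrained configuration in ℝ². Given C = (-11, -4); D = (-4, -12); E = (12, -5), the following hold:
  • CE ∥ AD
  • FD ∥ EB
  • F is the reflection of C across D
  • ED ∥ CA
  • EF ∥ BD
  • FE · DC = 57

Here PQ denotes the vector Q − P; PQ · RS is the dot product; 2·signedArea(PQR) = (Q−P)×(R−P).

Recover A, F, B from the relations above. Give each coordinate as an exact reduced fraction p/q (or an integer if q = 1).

A = (-27, -11)
B = (5, 3)
F = (3, -20)

1. A_x = -27  [CE ∥ AD ∩ ED ∥ CA]
2. A_y = -11  [CE ∥ AD ∩ ED ∥ CA]
   → A = (-27, -11)
3. F_x = 3  [F is the reflection of C across D]
4. F_y = -20  [F is the reflection of C across D]
   → F = (3, -20)
5. B_x = 5  [EF ∥ BD ∩ FD ∥ EB]
6. B_y = 3  [EF ∥ BD ∩ FD ∥ EB]
   → B = (5, 3)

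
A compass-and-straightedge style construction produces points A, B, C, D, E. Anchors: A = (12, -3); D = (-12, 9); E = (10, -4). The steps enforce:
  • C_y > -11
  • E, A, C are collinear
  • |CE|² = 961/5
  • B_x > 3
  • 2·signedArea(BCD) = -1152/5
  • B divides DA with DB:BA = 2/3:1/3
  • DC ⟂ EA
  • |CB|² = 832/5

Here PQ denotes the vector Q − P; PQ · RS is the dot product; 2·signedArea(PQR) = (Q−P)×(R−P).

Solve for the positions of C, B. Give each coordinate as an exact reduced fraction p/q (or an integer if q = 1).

B = (4, 1)
C = (-12/5, -51/5)

1. C_x = -12/5  [E, A, C are collinear ∩ DC ⟂ EA]
2. C_y = -51/5  [E, A, C are collinear ∩ DC ⟂ EA]
   → C = (-12/5, -51/5)
3. B_x = 4  [B divides DA with DB:BA = 2/3:1/3]
4. B_y = 1  [B divides DA with DB:BA = 2/3:1/3]
   → B = (4, 1)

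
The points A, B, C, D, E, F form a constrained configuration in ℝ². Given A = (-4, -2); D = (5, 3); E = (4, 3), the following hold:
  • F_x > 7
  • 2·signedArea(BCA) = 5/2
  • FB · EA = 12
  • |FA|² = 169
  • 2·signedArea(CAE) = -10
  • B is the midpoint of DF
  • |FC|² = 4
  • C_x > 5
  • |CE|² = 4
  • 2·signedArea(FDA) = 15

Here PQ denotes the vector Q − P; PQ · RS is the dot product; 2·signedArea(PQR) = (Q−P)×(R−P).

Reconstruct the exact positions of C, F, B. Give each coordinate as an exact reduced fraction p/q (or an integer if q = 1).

1. C_x = 6  [line -5·x + 8·y + 6 = 0 ∩ |CE|² = 4]
2. C_y = 3  [line -5·x + 8·y + 6 = 0 ∩ |CE|² = 4]
   → C = (6, 3)
3. F_x = 8  [line 5·x + -9·y + -13 = 0 ∩ |FA|² = 169]
4. F_y = 3  [line 5·x + -9·y + -13 = 0 ∩ |FA|² = 169]
   → F = (8, 3)
5. B_x = 13/2  [B is the midpoint of DF]
6. B_y = 3  [B is the midpoint of DF]
   → B = (13/2, 3)

B = (13/2, 3)
C = (6, 3)
F = (8, 3)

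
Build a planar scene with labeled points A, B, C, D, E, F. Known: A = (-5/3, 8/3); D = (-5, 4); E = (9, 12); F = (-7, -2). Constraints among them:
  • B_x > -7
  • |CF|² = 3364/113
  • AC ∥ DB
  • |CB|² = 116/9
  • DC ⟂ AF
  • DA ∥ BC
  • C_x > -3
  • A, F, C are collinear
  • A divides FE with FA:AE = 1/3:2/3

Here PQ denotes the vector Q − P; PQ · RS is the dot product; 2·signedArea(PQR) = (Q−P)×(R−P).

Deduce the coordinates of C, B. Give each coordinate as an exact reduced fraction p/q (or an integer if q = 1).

1. C_x = -327/113  [A, F, C are collinear ∩ DC ⟂ AF]
2. C_y = 180/113  [A, F, C are collinear ∩ DC ⟂ AF]
   → C = (-327/113, 180/113)
3. B_x = -2111/339  [DA ∥ BC ∩ AC ∥ DB]
4. B_y = 992/339  [DA ∥ BC ∩ AC ∥ DB]
   → B = (-2111/339, 992/339)

B = (-2111/339, 992/339)
C = (-327/113, 180/113)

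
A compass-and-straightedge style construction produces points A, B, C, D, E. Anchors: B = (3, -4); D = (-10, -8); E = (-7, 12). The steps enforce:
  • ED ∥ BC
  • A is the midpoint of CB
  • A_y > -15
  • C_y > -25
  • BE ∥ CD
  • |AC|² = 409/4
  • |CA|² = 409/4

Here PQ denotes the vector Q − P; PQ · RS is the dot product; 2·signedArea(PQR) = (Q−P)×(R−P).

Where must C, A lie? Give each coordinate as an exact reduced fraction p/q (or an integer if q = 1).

A = (3/2, -14)
C = (0, -24)

1. C_x = 0  [BE ∥ CD ∩ ED ∥ BC]
2. C_y = -24  [BE ∥ CD ∩ ED ∥ BC]
   → C = (0, -24)
3. A_x = 3/2  [A is the midpoint of CB]
4. A_y = -14  [A is the midpoint of CB]
   → A = (3/2, -14)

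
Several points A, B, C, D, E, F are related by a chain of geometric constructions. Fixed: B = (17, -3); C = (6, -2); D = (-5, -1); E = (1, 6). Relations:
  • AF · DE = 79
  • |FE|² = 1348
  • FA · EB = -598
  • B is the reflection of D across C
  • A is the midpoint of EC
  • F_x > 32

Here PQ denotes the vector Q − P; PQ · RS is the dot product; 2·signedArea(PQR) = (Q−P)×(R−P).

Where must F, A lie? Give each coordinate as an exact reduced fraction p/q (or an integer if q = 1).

A = (7/2, 2)
F = (33, -12)

1. A_x = 7/2  [A is the midpoint of EC]
2. A_y = 2  [A is the midpoint of EC]
   → A = (7/2, 2)
3. F_x = 33  [FA · EB = -598 ∩ AF · DE = 79]
4. F_y = -12  [FA · EB = -598 ∩ AF · DE = 79]
   → F = (33, -12)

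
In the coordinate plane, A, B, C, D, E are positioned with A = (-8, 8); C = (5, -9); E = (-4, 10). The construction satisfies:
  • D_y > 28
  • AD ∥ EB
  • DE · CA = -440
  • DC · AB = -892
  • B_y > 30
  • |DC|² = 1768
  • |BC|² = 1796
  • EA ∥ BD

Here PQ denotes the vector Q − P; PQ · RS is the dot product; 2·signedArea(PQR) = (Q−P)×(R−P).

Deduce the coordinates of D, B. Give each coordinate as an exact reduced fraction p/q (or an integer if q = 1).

B = (-9, 31)
D = (-13, 29)

1. D_x = -13  [line 13·x + -17·y + 662 = 0 ∩ |DC|² = 1768]
2. D_y = 29  [line 13·x + -17·y + 662 = 0 ∩ |DC|² = 1768]
   → D = (-13, 29)
3. B_x = -9  [EA ∥ BD ∩ AD ∥ EB]
4. B_y = 31  [EA ∥ BD ∩ AD ∥ EB]
   → B = (-9, 31)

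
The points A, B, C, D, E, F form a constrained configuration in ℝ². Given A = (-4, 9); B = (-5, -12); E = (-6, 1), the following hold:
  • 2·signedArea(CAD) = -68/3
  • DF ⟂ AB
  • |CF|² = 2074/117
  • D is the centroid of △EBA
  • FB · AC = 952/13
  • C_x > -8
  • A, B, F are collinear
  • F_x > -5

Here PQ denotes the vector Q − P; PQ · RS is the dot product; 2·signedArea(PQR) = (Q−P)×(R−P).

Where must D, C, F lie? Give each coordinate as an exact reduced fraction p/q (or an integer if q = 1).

C = (-7, 8/3)
D = (-5, -2/3)
F = (-58/13, -9/13)

1. D_x = -5  [D is the centroid of △EBA]
2. D_y = -2/3  [D is the centroid of △EBA]
   → D = (-5, -2/3)
3. F_x = -58/13  [A, B, F are collinear ∩ DF ⟂ AB]
4. F_y = -9/13  [A, B, F are collinear ∩ DF ⟂ AB]
   → F = (-58/13, -9/13)
5. C_x = -7  [2·signedArea(CAD) = -68/3 ∩ FB · AC = 952/13]
6. C_y = 8/3  [2·signedArea(CAD) = -68/3 ∩ FB · AC = 952/13]
   → C = (-7, 8/3)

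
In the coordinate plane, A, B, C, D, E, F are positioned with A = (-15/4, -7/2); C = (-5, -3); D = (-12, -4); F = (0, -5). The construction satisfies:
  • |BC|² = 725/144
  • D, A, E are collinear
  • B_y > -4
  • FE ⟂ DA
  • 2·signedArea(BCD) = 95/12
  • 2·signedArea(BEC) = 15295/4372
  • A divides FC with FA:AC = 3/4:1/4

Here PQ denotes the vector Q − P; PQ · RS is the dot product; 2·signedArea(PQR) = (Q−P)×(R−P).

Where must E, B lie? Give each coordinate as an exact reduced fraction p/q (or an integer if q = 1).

1. E_x = -114/1093  [D, A, E are collinear ∩ FE ⟂ DA]
2. E_y = -3584/1093  [D, A, E are collinear ∩ FE ⟂ DA]
   → E = (-114/1093, -3584/1093)
3. B_x = -35/12  [2·signedArea(BCD) = 95/12 ∩ 2·signedArea(BEC) = 15295/4372]
4. B_y = -23/6  [2·signedArea(BCD) = 95/12 ∩ 2·signedArea(BEC) = 15295/4372]
   → B = (-35/12, -23/6)

B = (-35/12, -23/6)
E = (-114/1093, -3584/1093)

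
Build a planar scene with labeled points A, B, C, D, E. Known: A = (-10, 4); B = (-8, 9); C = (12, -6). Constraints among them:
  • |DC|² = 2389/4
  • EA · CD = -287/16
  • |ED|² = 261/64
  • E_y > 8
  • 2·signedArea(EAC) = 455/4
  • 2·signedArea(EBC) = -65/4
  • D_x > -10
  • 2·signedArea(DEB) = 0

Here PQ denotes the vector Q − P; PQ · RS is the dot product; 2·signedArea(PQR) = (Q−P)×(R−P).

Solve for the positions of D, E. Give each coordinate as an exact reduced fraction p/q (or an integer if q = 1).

D = (-9, 13/2)
E = (-33/4, 67/8)

1. E_x = -33/4  [2·signedArea(EAC) = 455/4 ∩ 2·signedArea(EBC) = -65/4]
2. E_y = 67/8  [2·signedArea(EAC) = 455/4 ∩ 2·signedArea(EBC) = -65/4]
   → E = (-33/4, 67/8)
3. D_x = -9  [2·signedArea(DEB) = 0 ∩ EA · CD = -287/16]
4. D_y = 13/2  [2·signedArea(DEB) = 0 ∩ EA · CD = -287/16]
   → D = (-9, 13/2)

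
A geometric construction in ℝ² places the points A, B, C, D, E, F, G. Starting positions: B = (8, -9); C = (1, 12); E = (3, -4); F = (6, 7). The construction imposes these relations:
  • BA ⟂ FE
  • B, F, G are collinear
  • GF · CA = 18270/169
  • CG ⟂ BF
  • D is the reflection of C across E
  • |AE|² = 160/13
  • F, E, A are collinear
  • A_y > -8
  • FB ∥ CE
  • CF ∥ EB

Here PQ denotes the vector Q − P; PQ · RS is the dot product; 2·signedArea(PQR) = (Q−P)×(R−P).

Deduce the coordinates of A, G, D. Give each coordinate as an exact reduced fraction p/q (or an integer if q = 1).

1. A_x = 27/13  [F, E, A are collinear ∩ BA ⟂ FE]
2. A_y = -96/13  [F, E, A are collinear ∩ BA ⟂ FE]
   → A = (27/13, -96/13)
3. G_x = 69/13  [B, F, G are collinear ∩ CG ⟂ BF]
4. G_y = 163/13  [B, F, G are collinear ∩ CG ⟂ BF]
   → G = (69/13, 163/13)
5. D_x = 5  [D is the reflection of C across E]
6. D_y = -20  [D is the reflection of C across E]
   → D = (5, -20)

A = (27/13, -96/13)
D = (5, -20)
G = (69/13, 163/13)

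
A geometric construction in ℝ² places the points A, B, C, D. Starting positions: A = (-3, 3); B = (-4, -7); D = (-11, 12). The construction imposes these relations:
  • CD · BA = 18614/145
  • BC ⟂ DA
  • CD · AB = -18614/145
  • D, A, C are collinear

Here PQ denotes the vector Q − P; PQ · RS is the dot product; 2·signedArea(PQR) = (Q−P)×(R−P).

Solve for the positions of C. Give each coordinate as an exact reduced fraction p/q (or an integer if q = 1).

C = (221/145, -303/145)

1. C_x = 221/145  [D, A, C are collinear ∩ BC ⟂ DA]
2. C_y = -303/145  [D, A, C are collinear ∩ BC ⟂ DA]
   → C = (221/145, -303/145)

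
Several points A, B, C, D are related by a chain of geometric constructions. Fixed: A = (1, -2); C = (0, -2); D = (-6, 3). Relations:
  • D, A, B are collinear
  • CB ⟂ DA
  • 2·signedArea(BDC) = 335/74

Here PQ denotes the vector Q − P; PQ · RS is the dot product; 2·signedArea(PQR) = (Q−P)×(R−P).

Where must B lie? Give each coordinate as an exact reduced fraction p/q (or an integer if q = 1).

B = (25/74, -113/74)

1. B_x = 25/74  [D, A, B are collinear ∩ CB ⟂ DA]
2. B_y = -113/74  [D, A, B are collinear ∩ CB ⟂ DA]
   → B = (25/74, -113/74)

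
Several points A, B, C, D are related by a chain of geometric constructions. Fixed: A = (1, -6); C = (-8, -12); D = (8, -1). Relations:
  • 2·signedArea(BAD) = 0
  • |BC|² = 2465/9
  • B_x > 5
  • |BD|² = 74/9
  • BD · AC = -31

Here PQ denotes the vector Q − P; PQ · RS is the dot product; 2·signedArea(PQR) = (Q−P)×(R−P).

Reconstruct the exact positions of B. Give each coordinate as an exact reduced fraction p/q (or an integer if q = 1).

B = (17/3, -8/3)

1. B_x = 17/3  [2·signedArea(BAD) = 0 ∩ BD · AC = -31]
2. B_y = -8/3  [2·signedArea(BAD) = 0 ∩ BD · AC = -31]
   → B = (17/3, -8/3)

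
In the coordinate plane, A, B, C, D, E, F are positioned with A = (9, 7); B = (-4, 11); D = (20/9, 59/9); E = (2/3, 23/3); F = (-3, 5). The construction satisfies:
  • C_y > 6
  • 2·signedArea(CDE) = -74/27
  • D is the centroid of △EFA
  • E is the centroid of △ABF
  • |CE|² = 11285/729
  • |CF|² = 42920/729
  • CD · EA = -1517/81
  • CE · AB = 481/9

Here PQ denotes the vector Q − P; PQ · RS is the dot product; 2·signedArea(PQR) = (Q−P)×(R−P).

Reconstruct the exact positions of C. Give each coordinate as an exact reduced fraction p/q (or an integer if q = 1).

1. C_x = 121/27  [CE · AB = 481/9 ∩ CD · EA = -1517/81]
2. C_y = 181/27  [CE · AB = 481/9 ∩ CD · EA = -1517/81]
   → C = (121/27, 181/27)

C = (121/27, 181/27)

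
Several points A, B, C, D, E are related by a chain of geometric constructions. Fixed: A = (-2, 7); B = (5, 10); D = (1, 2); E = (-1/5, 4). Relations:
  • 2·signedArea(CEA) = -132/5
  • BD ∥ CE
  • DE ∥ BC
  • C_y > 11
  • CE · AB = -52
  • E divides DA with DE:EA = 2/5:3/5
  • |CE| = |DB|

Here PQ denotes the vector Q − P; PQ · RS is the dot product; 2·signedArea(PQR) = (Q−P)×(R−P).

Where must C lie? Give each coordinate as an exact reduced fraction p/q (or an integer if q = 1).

1. C_x = 19/5  [BD ∥ CE ∩ DE ∥ BC]
2. C_y = 12  [BD ∥ CE ∩ DE ∥ BC]
   → C = (19/5, 12)

C = (19/5, 12)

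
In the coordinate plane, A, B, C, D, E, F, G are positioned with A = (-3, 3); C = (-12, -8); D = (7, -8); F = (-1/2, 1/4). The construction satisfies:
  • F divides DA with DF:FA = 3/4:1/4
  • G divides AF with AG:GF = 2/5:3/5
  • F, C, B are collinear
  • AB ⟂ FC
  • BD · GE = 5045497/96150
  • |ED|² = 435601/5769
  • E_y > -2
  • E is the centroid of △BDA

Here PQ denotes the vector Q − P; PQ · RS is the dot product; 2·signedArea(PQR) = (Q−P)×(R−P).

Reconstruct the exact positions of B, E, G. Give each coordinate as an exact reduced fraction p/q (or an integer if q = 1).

1. B_x = -2718/3205  [F, C, B are collinear ∩ AB ⟂ FC]
2. B_y = 1/3205  [F, C, B are collinear ∩ AB ⟂ FC]
   → B = (-2718/3205, 1/3205)
3. E_x = 10102/9615  [E is the centroid of △BDA]
4. E_y = -16024/9615  [E is the centroid of △BDA]
   → E = (10102/9615, -16024/9615)
5. G_x = -2  [G divides AF with AG:GF = 2/5:3/5]
6. G_y = 19/10  [G divides AF with AG:GF = 2/5:3/5]
   → G = (-2, 19/10)

B = (-2718/3205, 1/3205)
E = (10102/9615, -16024/9615)
G = (-2, 19/10)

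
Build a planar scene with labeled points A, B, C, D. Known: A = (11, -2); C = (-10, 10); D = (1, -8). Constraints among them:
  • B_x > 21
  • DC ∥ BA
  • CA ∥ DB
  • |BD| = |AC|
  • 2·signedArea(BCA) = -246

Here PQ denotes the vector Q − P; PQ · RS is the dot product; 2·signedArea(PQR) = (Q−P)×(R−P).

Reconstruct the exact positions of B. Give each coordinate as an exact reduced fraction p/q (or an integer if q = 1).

1. B_x = 22  [DC ∥ BA ∩ CA ∥ DB]
2. B_y = -20  [DC ∥ BA ∩ CA ∥ DB]
   → B = (22, -20)

B = (22, -20)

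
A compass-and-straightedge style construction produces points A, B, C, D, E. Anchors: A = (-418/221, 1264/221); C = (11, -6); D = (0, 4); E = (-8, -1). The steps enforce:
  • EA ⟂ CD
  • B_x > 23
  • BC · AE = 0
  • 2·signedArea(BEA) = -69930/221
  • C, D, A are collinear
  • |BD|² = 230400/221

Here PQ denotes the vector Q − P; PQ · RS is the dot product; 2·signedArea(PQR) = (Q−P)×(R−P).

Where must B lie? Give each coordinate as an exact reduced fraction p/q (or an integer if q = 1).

B = (5280/221, -3916/221)

1. B_x = 5280/221  [BC · AE = 0 ∩ 2·signedArea(BEA) = -69930/221]
2. B_y = -3916/221  [BC · AE = 0 ∩ 2·signedArea(BEA) = -69930/221]
   → B = (5280/221, -3916/221)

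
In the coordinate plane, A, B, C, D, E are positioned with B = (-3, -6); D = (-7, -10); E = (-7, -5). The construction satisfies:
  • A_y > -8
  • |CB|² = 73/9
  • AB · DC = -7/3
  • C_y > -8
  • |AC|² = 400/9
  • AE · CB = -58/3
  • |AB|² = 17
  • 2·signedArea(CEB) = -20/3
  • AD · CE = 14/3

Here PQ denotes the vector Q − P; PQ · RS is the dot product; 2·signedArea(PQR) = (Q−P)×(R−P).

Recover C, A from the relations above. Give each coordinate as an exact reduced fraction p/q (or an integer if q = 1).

1. C_x = -17/3  [line 1·x + 4·y + 101/3 = 0 ∩ |CB|² = 73/9]
2. C_y = -7  [line 1·x + 4·y + 101/3 = 0 ∩ |CB|² = 73/9]
   → C = (-17/3, -7)
3. A_x = 1  [AB · DC = -7/3 ∩ AE · CB = -58/3]
4. A_y = -7  [AB · DC = -7/3 ∩ AE · CB = -58/3]
   → A = (1, -7)

A = (1, -7)
C = (-17/3, -7)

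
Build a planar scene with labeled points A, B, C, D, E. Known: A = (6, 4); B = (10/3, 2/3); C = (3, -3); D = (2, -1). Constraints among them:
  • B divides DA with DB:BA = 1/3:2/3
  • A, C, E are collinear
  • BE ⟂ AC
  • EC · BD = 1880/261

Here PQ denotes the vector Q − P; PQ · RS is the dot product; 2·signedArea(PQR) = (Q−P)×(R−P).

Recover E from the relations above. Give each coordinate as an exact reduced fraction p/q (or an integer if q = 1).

1. E_x = 127/29  [A, C, E are collinear ∩ BE ⟂ AC]
2. E_y = 19/87  [A, C, E are collinear ∩ BE ⟂ AC]
   → E = (127/29, 19/87)

E = (127/29, 19/87)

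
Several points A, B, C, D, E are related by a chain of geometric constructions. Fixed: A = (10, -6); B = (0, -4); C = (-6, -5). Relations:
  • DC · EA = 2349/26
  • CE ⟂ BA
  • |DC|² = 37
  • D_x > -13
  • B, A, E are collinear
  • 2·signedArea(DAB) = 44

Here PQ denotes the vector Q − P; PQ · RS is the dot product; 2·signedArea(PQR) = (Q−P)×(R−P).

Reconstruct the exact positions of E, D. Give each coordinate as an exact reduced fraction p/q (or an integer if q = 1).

D = (-12, -6)
E = (-145/26, -75/26)

1. E_x = -145/26  [B, A, E are collinear ∩ CE ⟂ BA]
2. E_y = -75/26  [B, A, E are collinear ∩ CE ⟂ BA]
   → E = (-145/26, -75/26)
3. D_x = -12  [2·signedArea(DAB) = 44 ∩ DC · EA = 2349/26]
4. D_y = -6  [2·signedArea(DAB) = 44 ∩ DC · EA = 2349/26]
   → D = (-12, -6)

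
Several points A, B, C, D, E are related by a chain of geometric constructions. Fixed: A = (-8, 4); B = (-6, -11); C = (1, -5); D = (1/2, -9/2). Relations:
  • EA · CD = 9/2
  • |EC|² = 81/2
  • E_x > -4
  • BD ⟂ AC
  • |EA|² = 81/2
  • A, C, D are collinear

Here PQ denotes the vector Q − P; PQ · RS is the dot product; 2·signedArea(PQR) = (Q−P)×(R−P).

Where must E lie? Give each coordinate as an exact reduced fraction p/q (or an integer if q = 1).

E = (-7/2, -1/2)

1. E_x = -7/2  [line 1/2·x + -1/2·y + 3/2 = 0 ∩ |EA|² = 81/2]
2. E_y = -1/2  [line 1/2·x + -1/2·y + 3/2 = 0 ∩ |EA|² = 81/2]
   → E = (-7/2, -1/2)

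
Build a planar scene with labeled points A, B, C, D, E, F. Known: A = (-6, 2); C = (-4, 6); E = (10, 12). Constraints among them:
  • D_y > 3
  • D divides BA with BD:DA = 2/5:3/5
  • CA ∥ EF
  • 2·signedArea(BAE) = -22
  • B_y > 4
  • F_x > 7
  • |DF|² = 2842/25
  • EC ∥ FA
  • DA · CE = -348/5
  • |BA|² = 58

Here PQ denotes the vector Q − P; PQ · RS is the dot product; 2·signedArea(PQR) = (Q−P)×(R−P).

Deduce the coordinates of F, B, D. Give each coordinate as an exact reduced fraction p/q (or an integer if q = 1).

B = (1, 5)
D = (-9/5, 19/5)
F = (8, 8)

1. F_x = 8  [EC ∥ FA ∩ CA ∥ EF]
2. F_y = 8  [EC ∥ FA ∩ CA ∥ EF]
   → F = (8, 8)
3. B_x = 1  [line -10·x + 16·y + -70 = 0 ∩ |BA|² = 58]
4. B_y = 5  [line -10·x + 16·y + -70 = 0 ∩ |BA|² = 58]
   → B = (1, 5)
5. D_x = -9/5  [D divides BA with BD:DA = 2/5:3/5]
6. D_y = 19/5  [D divides BA with BD:DA = 2/5:3/5]
   → D = (-9/5, 19/5)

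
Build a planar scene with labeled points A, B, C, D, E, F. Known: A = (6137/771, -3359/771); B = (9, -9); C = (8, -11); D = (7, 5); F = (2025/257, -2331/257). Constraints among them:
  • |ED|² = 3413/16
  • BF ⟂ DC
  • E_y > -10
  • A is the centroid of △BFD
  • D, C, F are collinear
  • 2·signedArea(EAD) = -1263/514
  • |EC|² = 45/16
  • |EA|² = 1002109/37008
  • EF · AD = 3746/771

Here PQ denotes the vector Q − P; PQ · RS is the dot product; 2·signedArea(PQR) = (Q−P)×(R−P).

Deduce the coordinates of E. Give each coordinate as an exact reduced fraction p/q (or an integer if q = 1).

E = (35/4, -19/2)

1. E_x = 35/4  [EF · AD = 3746/771 ∩ 2·signedArea(EAD) = -1263/514]
2. E_y = -19/2  [EF · AD = 3746/771 ∩ 2·signedArea(EAD) = -1263/514]
   → E = (35/4, -19/2)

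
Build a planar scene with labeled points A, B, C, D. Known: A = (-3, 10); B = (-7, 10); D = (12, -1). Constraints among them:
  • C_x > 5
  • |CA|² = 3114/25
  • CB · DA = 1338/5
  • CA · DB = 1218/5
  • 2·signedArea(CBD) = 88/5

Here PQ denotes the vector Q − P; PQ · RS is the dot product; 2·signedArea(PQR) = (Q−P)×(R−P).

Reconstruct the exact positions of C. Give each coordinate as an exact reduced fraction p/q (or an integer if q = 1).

1. C_x = 6  [CA · DB = 1218/5 ∩ CB · DA = 1338/5]
2. C_y = 17/5  [CA · DB = 1218/5 ∩ CB · DA = 1338/5]
   → C = (6, 17/5)

C = (6, 17/5)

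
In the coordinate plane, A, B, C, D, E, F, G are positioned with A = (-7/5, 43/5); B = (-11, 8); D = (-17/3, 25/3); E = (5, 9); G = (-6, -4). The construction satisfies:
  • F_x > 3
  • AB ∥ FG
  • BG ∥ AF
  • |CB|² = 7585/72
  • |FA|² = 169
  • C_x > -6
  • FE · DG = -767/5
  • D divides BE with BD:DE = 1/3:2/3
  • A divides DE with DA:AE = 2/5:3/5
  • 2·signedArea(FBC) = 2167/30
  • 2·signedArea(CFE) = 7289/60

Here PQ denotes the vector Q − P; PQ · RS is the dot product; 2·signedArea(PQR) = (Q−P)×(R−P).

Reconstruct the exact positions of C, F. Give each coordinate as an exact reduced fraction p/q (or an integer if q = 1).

C = (-71/12, -11/12)
F = (18/5, -17/5)

1. F_x = 18/5  [AB ∥ FG ∩ BG ∥ AF]
2. F_y = -17/5  [AB ∥ FG ∩ BG ∥ AF]
   → F = (18/5, -17/5)
3. C_x = -71/12  [2·signedArea(CFE) = 7289/60 ∩ 2·signedArea(FBC) = 2167/30]
4. C_y = -11/12  [2·signedArea(CFE) = 7289/60 ∩ 2·signedArea(FBC) = 2167/30]
   → C = (-71/12, -11/12)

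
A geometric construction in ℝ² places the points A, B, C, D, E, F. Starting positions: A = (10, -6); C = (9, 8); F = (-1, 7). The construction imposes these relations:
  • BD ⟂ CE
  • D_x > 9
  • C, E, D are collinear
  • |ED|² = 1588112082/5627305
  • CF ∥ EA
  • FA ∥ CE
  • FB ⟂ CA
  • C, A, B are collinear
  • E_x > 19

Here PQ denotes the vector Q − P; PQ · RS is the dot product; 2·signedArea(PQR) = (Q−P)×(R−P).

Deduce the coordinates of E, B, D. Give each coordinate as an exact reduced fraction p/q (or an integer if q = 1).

1. E_x = 20  [CF ∥ EA ∩ FA ∥ CE]
2. E_y = -5  [CF ∥ EA ∩ FA ∥ CE]
   → E = (20, -5)
3. B_x = 1777/197  [C, A, B are collinear ∩ FB ⟂ CA]
4. B_y = 1520/197  [C, A, B are collinear ∩ FB ⟂ CA]
   → B = (1777/197, 1520/197)
5. D_x = 261331/28565  [C, E, D are collinear ∩ BD ⟂ CE]
6. D_y = 223502/28565  [C, E, D are collinear ∩ BD ⟂ CE]
   → D = (261331/28565, 223502/28565)

B = (1777/197, 1520/197)
D = (261331/28565, 223502/28565)
E = (20, -5)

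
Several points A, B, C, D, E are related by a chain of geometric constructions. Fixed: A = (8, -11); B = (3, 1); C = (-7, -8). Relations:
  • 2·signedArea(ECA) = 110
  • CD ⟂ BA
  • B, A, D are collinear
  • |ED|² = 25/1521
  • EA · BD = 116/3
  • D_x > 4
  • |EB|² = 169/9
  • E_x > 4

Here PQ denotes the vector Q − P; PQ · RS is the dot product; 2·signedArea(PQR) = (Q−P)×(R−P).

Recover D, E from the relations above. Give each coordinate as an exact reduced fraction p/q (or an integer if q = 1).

1. D_x = 797/169  [B, A, D are collinear ∩ CD ⟂ BA]
2. D_y = -527/169  [B, A, D are collinear ∩ CD ⟂ BA]
   → D = (797/169, -527/169)
3. E_x = 14/3  [EA · BD = 116/3 ∩ 2·signedArea(ECA) = 110]
4. E_y = -3  [EA · BD = 116/3 ∩ 2·signedArea(ECA) = 110]
   → E = (14/3, -3)

D = (797/169, -527/169)
E = (14/3, -3)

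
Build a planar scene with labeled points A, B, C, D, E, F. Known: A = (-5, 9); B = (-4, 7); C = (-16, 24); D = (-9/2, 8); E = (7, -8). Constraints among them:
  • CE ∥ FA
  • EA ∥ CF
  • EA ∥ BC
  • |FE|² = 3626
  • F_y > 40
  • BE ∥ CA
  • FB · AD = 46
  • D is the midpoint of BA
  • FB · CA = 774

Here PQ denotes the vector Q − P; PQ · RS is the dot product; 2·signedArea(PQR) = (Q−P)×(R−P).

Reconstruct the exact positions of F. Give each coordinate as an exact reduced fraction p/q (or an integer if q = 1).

F = (-28, 41)

1. F_x = -28  [CE ∥ FA ∩ EA ∥ CF]
2. F_y = 41  [CE ∥ FA ∩ EA ∥ CF]
   → F = (-28, 41)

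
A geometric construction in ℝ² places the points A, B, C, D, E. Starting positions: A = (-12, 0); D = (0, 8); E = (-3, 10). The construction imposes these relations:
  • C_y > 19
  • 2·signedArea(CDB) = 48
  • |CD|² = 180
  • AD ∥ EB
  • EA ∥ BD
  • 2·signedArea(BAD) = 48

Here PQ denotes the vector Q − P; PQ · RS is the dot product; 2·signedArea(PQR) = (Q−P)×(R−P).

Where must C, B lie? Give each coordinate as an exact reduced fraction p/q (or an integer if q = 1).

1. B_x = 9  [EA ∥ BD ∩ AD ∥ EB]
2. B_y = 18  [EA ∥ BD ∩ AD ∥ EB]
   → B = (9, 18)
3. C_x = 6  [line -10·x + 9·y + -120 = 0 ∩ |CD|² = 180]
4. C_y = 20  [line -10·x + 9·y + -120 = 0 ∩ |CD|² = 180]
   → C = (6, 20)

B = (9, 18)
C = (6, 20)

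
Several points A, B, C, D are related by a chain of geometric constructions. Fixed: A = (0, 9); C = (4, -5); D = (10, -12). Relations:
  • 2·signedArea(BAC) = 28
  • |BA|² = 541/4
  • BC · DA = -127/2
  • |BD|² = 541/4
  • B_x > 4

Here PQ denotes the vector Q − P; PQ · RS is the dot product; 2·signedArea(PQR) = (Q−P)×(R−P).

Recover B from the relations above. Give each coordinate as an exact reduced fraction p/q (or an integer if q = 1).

1. B_x = 5  [BC · DA = -127/2 ∩ 2·signedArea(BAC) = 28]
2. B_y = -3/2  [BC · DA = -127/2 ∩ 2·signedArea(BAC) = 28]
   → B = (5, -3/2)

B = (5, -3/2)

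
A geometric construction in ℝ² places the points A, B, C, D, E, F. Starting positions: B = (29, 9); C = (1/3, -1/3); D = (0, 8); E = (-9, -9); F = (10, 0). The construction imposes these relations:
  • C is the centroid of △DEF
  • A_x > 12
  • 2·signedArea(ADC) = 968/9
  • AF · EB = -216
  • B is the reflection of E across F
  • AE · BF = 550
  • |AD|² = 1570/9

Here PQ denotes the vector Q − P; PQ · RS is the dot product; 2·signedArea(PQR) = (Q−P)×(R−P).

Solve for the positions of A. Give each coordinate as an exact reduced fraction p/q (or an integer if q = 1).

A = (13, 17/3)

1. A_x = 13  [2·signedArea(ADC) = 968/9 ∩ AE · BF = 550]
2. A_y = 17/3  [2·signedArea(ADC) = 968/9 ∩ AE · BF = 550]
   → A = (13, 17/3)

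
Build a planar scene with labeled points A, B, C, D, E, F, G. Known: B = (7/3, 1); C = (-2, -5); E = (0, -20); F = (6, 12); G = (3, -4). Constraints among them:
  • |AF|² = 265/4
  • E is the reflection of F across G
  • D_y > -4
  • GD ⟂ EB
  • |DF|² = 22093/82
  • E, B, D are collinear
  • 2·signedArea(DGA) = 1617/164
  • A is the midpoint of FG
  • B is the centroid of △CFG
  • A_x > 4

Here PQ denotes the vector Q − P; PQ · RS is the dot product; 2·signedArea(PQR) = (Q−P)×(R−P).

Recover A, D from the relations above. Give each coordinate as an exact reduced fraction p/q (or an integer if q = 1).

A = (9/2, 4)
D = (147/82, -317/82)

1. A_x = 9/2  [A is the midpoint of FG]
2. A_y = 4  [A is the midpoint of FG]
   → A = (9/2, 4)
3. D_x = 147/82  [E, B, D are collinear ∩ GD ⟂ EB]
4. D_y = -317/82  [E, B, D are collinear ∩ GD ⟂ EB]
   → D = (147/82, -317/82)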